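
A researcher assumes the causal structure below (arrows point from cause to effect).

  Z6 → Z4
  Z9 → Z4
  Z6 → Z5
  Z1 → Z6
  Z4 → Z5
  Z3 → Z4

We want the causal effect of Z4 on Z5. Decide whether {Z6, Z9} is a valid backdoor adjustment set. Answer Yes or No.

Yes

Backdoor paths from Z4 to Z5 (paths whose first edge points into Z4):
  P1: Z4 <- Z6 -> Z5
Condition 1 (no descendant of Z4 in the set): holds — descendants of Z4 are {Z5}; none are in {Z6, Z9}.
Condition 2 (every backdoor path blocked by {Z6, Z9}):
  P1: blocked at fork node Z6 ∈ conditioning set.
{Z6, Z9} satisfies the backdoor criterion.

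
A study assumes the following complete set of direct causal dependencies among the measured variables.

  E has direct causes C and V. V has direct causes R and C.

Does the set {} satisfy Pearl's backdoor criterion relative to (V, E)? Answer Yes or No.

No

Backdoor paths from V to E (paths whose first edge points into V):
  P1: V <- C -> E
Condition 1 (no descendant of V in the set): holds — descendants of V are {E}; none are in {}.
Condition 2 (every backdoor path blocked by {}):
  P1: open — no interior node is in the conditioning set.
{} does not satisfy the backdoor criterion.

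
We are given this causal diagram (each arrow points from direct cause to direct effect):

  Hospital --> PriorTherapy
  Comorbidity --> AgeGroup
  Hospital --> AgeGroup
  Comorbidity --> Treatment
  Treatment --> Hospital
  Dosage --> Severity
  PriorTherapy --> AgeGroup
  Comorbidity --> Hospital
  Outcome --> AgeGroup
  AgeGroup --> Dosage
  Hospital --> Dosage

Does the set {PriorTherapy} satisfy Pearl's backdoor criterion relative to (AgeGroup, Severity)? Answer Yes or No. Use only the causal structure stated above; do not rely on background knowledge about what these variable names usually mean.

Backdoor paths from AgeGroup to Severity (paths whose first edge points into AgeGroup):
  P1: AgeGroup <- Comorbidity -> Treatment -> Hospital -> Dosage -> Severity
  P2: AgeGroup <- Comorbidity -> Hospital -> Dosage -> Severity
  P3: AgeGroup <- Hospital -> Dosage -> Severity
  P4: AgeGroup <- PriorTherapy <- Hospital -> Dosage -> Severity
Condition 1 (no descendant of AgeGroup in the set): holds — descendants of AgeGroup are {Dosage, Severity}; none are in {PriorTherapy}.
Condition 2 (every backdoor path blocked by {PriorTherapy}):
  P1: open — no interior node is in the conditioning set.
  P2: open — no interior node is in the conditioning set.
  P3: open — no interior node is in the conditioning set.
  P4: blocked at chain node PriorTherapy ∈ conditioning set.
{PriorTherapy} does not satisfy the backdoor criterion.

No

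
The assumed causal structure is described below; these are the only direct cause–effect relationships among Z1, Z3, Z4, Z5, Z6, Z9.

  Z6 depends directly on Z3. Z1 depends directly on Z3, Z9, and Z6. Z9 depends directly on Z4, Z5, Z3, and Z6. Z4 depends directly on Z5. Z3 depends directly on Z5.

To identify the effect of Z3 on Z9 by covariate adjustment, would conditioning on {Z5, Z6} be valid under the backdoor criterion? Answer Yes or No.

No

Backdoor paths from Z3 to Z9 (paths whose first edge points into Z3):
  P1: Z3 <- Z5 -> Z4 -> Z9
  P2: Z3 <- Z5 -> Z9
Condition 1 (no descendant of Z3 in the set): FAILS — Z6 is a descendant of Z3.
Condition 2 (every backdoor path blocked by {Z5, Z6}):
  P1: blocked at fork node Z5 ∈ conditioning set.
  P2: blocked at fork node Z5 ∈ conditioning set.
{Z5, Z6} does not satisfy the backdoor criterion.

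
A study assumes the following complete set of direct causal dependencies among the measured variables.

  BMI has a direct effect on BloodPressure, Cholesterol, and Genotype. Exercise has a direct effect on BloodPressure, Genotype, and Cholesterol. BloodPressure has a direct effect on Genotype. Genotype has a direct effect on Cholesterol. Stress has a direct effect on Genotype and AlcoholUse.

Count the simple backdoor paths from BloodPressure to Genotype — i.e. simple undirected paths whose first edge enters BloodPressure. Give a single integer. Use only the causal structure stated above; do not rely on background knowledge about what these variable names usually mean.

A backdoor path from BloodPressure to Genotype is any simple undirected path whose first edge points into BloodPressure (i.e. leaves BloodPressure via a parent).
Parents of BloodPressure: {BMI, Exercise}.
Enumerating:
  P1: BloodPressure <- Exercise -> Genotype
  P2: BloodPressure <- Exercise -> Cholesterol <- BMI -> Genotype
  P3: BloodPressure <- Exercise -> Cholesterol <- Genotype
  P4: BloodPressure <- BMI -> Genotype
  P5: BloodPressure <- BMI -> Cholesterol <- Exercise -> Genotype
  P6: BloodPressure <- BMI -> Cholesterol <- Genotype
That exhausts the simple backdoor paths. Count: 6.

6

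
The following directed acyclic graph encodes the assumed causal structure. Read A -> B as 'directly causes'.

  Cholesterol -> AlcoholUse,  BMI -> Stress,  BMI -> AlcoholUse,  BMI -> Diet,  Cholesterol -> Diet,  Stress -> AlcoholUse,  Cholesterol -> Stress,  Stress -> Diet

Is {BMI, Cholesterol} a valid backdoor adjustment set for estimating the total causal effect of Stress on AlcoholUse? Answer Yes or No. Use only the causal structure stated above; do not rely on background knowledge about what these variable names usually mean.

Yes

Backdoor paths from Stress to AlcoholUse (paths whose first edge points into Stress):
  P1: Stress <- BMI -> AlcoholUse
  P2: Stress <- BMI -> Diet <- Cholesterol -> AlcoholUse
  P3: Stress <- Cholesterol -> AlcoholUse
  P4: Stress <- Cholesterol -> Diet <- BMI -> AlcoholUse
Condition 1 (no descendant of Stress in the set): holds — descendants of Stress are {AlcoholUse, Diet}; none are in {BMI, Cholesterol}.
Condition 2 (every backdoor path blocked by {BMI, Cholesterol}):
  P1: blocked at fork node BMI ∈ conditioning set.
  P2: blocked at fork node BMI ∈ conditioning set.
  P3: blocked at fork node Cholesterol ∈ conditioning set.
  P4: blocked at fork node Cholesterol ∈ conditioning set.
{BMI, Cholesterol} satisfies the backdoor criterion.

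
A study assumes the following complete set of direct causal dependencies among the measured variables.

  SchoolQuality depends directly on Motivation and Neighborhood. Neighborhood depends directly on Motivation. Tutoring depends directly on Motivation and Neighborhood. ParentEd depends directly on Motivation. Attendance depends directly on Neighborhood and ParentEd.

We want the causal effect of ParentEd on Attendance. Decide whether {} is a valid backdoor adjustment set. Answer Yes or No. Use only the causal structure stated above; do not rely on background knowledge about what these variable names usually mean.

No

Backdoor paths from ParentEd to Attendance (paths whose first edge points into ParentEd):
  P1: ParentEd <- Motivation -> Neighborhood -> Attendance
  P2: ParentEd <- Motivation -> Tutoring <- Neighborhood -> Attendance
  P3: ParentEd <- Motivation -> SchoolQuality <- Neighborhood -> Attendance
Condition 1 (no descendant of ParentEd in the set): holds — descendants of ParentEd are {Attendance}; none are in {}.
Condition 2 (every backdoor path blocked by {}):
  P1: open — no interior node is in the conditioning set.
  P2: blocked at collider Tutoring (neither it nor any descendant is in the conditioning set).
  P3: blocked at collider SchoolQuality (neither it nor any descendant is in the conditioning set).
{} does not satisfy the backdoor criterion.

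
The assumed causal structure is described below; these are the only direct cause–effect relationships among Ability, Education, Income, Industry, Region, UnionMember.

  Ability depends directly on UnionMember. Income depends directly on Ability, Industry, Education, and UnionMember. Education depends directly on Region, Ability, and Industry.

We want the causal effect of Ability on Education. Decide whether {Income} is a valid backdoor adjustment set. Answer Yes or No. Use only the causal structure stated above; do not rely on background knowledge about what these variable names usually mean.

No

Backdoor paths from Ability to Education (paths whose first edge points into Ability):
  P1: Ability <- UnionMember -> Income <- Industry -> Education
  P2: Ability <- UnionMember -> Income <- Education
Condition 1 (no descendant of Ability in the set): FAILS — Income is a descendant of Ability.
Condition 2 (every backdoor path blocked by {Income}):
  P1: open — collider(s) Income are conditioned on (or have a conditioned descendant) and no non-collider on the path is in the set.
  P2: open — collider(s) Income are conditioned on (or have a conditioned descendant) and no non-collider on the path is in the set.
{Income} does not satisfy the backdoor criterion.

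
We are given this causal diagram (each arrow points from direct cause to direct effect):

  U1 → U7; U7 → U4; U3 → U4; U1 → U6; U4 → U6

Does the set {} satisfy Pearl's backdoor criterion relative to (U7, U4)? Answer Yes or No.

Yes

Backdoor paths from U7 to U4 (paths whose first edge points into U7):
  P1: U7 <- U1 -> U6 <- U4
Condition 1 (no descendant of U7 in the set): holds — descendants of U7 are {U4, U6}; none are in {}.
Condition 2 (every backdoor path blocked by {}):
  P1: blocked at collider U6 (neither it nor any descendant is in the conditioning set).
{} satisfies the backdoor criterion.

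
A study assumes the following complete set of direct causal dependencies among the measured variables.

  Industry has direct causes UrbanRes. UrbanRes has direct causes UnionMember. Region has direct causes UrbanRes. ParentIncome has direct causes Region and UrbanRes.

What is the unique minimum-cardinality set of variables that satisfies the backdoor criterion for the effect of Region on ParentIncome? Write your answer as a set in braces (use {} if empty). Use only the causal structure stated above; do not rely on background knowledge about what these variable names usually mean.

{UrbanRes}

Variables eligible for adjustment (non-descendants of Region, excluding Region and ParentIncome): {Industry, UnionMember, UrbanRes}.
Backdoor paths from Region to ParentIncome:
  P1: Region <- UrbanRes -> ParentIncome
The empty set is not sufficient: P1 (Region <- UrbanRes -> ParentIncome) has no collider blocking it and no conditioned non-collider, so it is open.
Try {UrbanRes}:
  P1: blocked at fork node UrbanRes ∈ conditioning set.
{UrbanRes} contains no descendant of Region and blocks every backdoor path.
No other singleton works — e.g. {UnionMember} leaves P1 open — so {UrbanRes} is the unique smallest valid adjustment set.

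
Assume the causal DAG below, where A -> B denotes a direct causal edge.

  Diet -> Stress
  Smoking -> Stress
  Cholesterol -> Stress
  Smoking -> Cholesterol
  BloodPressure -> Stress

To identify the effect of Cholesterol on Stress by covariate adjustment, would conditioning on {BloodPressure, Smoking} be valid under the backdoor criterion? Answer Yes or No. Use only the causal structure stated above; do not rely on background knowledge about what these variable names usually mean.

Backdoor paths from Cholesterol to Stress (paths whose first edge points into Cholesterol):
  P1: Cholesterol <- Smoking -> Stress
Condition 1 (no descendant of Cholesterol in the set): holds — descendants of Cholesterol are {Stress}; none are in {BloodPressure, Smoking}.
Condition 2 (every backdoor path blocked by {BloodPressure, Smoking}):
  P1: blocked at fork node Smoking ∈ conditioning set.
{BloodPressure, Smoking} satisfies the backdoor criterion.

Yes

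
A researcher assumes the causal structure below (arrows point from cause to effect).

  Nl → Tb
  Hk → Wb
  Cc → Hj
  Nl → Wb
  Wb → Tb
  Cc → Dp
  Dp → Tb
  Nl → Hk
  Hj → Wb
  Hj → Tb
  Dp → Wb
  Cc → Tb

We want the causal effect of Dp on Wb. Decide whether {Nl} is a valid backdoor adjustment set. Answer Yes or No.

Backdoor paths from Dp to Wb (paths whose first edge points into Dp):
  P1: Dp <- Cc -> Hj -> Wb
  P2: Dp <- Cc -> Hj -> Tb <- Nl -> Hk -> Wb
  P3: Dp <- Cc -> Hj -> Tb <- Nl -> Wb
  P4: Dp <- Cc -> Hj -> Tb <- Wb
  P5: Dp <- Cc -> Tb <- Nl -> Hk -> Wb
  P6: Dp <- Cc -> Tb <- Nl -> Wb
  P7: Dp <- Cc -> Tb <- Hj -> Wb
  P8: Dp <- Cc -> Tb <- Wb
Condition 1 (no descendant of Dp in the set): holds — descendants of Dp are {Tb, Wb}; none are in {Nl}.
Condition 2 (every backdoor path blocked by {Nl}):
  P1: open — no interior node is in the conditioning set.
  P2: blocked at collider Tb (neither it nor any descendant is in the conditioning set).
  P3: blocked at collider Tb (neither it nor any descendant is in the conditioning set).
  P4: blocked at collider Tb (neither it nor any descendant is in the conditioning set).
  P5: blocked at collider Tb (neither it nor any descendant is in the conditioning set).
  P6: blocked at collider Tb (neither it nor any descendant is in the conditioning set).
  P7: blocked at collider Tb (neither it nor any descendant is in the conditioning set).
  P8: blocked at collider Tb (neither it nor any descendant is in the conditioning set).
{Nl} does not satisfy the backdoor criterion.

No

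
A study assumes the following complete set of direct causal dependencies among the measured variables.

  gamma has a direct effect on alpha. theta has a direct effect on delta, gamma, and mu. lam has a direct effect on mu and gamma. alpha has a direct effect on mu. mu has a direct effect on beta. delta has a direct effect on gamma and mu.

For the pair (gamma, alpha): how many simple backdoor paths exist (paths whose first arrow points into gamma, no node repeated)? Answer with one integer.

5

A backdoor path from gamma to alpha is any simple undirected path whose first edge points into gamma (i.e. leaves gamma via a parent).
Parents of gamma: {delta, lam, theta}.
Enumerating:
  P1: gamma <- theta -> delta -> mu <- alpha
  P2: gamma <- theta -> mu <- alpha
  P3: gamma <- lam -> mu <- alpha
  P4: gamma <- delta <- theta -> mu <- alpha
  P5: gamma <- delta -> mu <- alpha
That exhausts the simple backdoor paths. Count: 5.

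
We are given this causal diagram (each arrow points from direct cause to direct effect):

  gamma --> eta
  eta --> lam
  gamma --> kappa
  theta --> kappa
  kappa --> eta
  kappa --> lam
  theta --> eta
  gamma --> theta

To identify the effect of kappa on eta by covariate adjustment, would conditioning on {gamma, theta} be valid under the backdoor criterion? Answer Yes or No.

Yes

Backdoor paths from kappa to eta (paths whose first edge points into kappa):
  P1: kappa <- gamma -> theta -> eta
  P2: kappa <- gamma -> eta
  P3: kappa <- theta <- gamma -> eta
  P4: kappa <- theta -> eta
Condition 1 (no descendant of kappa in the set): holds — descendants of kappa are {eta, lam}; none are in {gamma, theta}.
Condition 2 (every backdoor path blocked by {gamma, theta}):
  P1: blocked at fork node gamma ∈ conditioning set.
  P2: blocked at fork node gamma ∈ conditioning set.
  P3: blocked at chain node theta ∈ conditioning set.
  P4: blocked at fork node theta ∈ conditioning set.
{gamma, theta} satisfies the backdoor criterion.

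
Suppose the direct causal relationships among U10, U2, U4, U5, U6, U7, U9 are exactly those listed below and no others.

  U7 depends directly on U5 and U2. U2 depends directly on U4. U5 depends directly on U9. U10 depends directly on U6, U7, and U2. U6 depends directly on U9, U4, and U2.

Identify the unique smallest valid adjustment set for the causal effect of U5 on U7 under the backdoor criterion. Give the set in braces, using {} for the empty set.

Variables eligible for adjustment (non-descendants of U5, excluding U5 and U7): {U2, U4, U6, U9}.
Backdoor paths from U5 to U7:
  P1: U5 <- U9 -> U6 <- U4 -> U2 -> U7
  P2: U5 <- U9 -> U6 <- U4 -> U2 -> U10 <- U7
  P3: U5 <- U9 -> U6 <- U2 -> U7
  P4: U5 <- U9 -> U6 <- U2 -> U10 <- U7
  P5: U5 <- U9 -> U6 -> U10 <- U2 -> U7
  P6: U5 <- U9 -> U6 -> U10 <- U7
Each backdoor path contains an unconditioned collider, so every path is already blocked with the empty conditioning set:
  P1: blocked at collider U6 (neither it nor any descendant is in the conditioning set).
  P2: blocked at collider U6 (neither it nor any descendant is in the conditioning set).
  P3: blocked at collider U6 (neither it nor any descendant is in the conditioning set).
  P4: blocked at collider U6 (neither it nor any descendant is in the conditioning set).
  P5: blocked at collider U10 (neither it nor any descendant is in the conditioning set).
  P6: blocked at collider U10 (neither it nor any descendant is in the conditioning set).
The empty set is therefore the unique smallest valid set.

{}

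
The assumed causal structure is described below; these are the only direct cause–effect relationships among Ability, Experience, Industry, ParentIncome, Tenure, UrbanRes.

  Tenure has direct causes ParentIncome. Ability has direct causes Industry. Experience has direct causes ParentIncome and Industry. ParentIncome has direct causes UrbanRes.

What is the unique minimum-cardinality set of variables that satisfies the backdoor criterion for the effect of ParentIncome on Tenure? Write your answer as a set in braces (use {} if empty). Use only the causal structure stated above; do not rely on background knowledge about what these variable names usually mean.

Variables eligible for adjustment (non-descendants of ParentIncome, excluding ParentIncome and Tenure): {Ability, Industry, UrbanRes}.
Backdoor paths from ParentIncome to Tenure:
  (none)
With no backdoor paths the empty set already satisfies the criterion, and it is trivially minimal.

{}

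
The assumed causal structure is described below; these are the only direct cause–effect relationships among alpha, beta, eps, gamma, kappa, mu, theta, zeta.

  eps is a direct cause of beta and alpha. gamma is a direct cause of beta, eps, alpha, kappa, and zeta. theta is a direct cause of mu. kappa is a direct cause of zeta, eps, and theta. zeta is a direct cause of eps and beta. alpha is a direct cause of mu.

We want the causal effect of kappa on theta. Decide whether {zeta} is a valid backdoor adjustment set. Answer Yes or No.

No

Backdoor paths from kappa to theta (paths whose first edge points into kappa):
  P1: kappa <- gamma -> zeta -> eps -> alpha -> mu <- theta
  P2: kappa <- gamma -> zeta -> beta <- eps -> alpha -> mu <- theta
  P3: kappa <- gamma -> eps -> alpha -> mu <- theta
  P4: kappa <- gamma -> alpha -> mu <- theta
  P5: kappa <- gamma -> beta <- zeta -> eps -> alpha -> mu <- theta
  P6: kappa <- gamma -> beta <- eps -> alpha -> mu <- theta
Condition 1 (no descendant of kappa in the set): FAILS — zeta is a descendant of kappa.
Condition 2 (every backdoor path blocked by {zeta}):
  P1: blocked at chain node zeta ∈ conditioning set.
  P2: blocked at chain node zeta ∈ conditioning set.
  P3: blocked at collider mu (neither it nor any descendant is in the conditioning set).
  P4: blocked at collider mu (neither it nor any descendant is in the conditioning set).
  P5: blocked at collider beta (neither it nor any descendant is in the conditioning set).
  P6: blocked at collider beta (neither it nor any descendant is in the conditioning set).
{zeta} does not satisfy the backdoor criterion.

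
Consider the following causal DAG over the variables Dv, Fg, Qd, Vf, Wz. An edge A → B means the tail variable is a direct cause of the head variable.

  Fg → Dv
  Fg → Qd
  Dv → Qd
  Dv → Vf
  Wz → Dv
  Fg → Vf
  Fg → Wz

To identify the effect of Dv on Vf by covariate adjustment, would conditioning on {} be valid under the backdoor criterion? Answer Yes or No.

Backdoor paths from Dv to Vf (paths whose first edge points into Dv):
  P1: Dv <- Fg -> Vf
  P2: Dv <- Wz <- Fg -> Vf
Condition 1 (no descendant of Dv in the set): holds — descendants of Dv are {Qd, Vf}; none are in {}.
Condition 2 (every backdoor path blocked by {}):
  P1: open — no interior node is in the conditioning set.
  P2: open — no interior node is in the conditioning set.
{} does not satisfy the backdoor criterion.

No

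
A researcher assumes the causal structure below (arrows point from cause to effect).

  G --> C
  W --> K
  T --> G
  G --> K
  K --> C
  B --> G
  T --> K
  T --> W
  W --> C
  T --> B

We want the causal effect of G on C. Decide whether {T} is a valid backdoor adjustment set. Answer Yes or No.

Yes

Backdoor paths from G to C (paths whose first edge points into G):
  P1: G <- T -> W -> K -> C
  P2: G <- T -> W -> C
  P3: G <- T -> K <- W -> C
  P4: G <- T -> K -> C
  P5: G <- B <- T -> W -> K -> C
  P6: G <- B <- T -> W -> C
  P7: G <- B <- T -> K <- W -> C
  P8: G <- B <- T -> K -> C
Condition 1 (no descendant of G in the set): holds — descendants of G are {C, K}; none are in {T}.
Condition 2 (every backdoor path blocked by {T}):
  P1: blocked at fork node T ∈ conditioning set.
  P2: blocked at fork node T ∈ conditioning set.
  P3: blocked at fork node T ∈ conditioning set.
  P4: blocked at fork node T ∈ conditioning set.
  P5: blocked at fork node T ∈ conditioning set.
  P6: blocked at fork node T ∈ conditioning set.
  P7: blocked at fork node T ∈ conditioning set.
  P8: blocked at fork node T ∈ conditioning set.
{T} satisfies the backdoor criterion.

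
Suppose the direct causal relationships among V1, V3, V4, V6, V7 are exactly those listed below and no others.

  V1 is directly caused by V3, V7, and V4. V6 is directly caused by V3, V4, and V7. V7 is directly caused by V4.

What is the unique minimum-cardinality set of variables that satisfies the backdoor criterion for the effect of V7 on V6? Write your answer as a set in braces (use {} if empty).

{V4}

Variables eligible for adjustment (non-descendants of V7, excluding V7 and V6): {V3, V4}.
Backdoor paths from V7 to V6:
  P1: V7 <- V4 -> V6
  P2: V7 <- V4 -> V1 <- V3 -> V6
The empty set is not sufficient: P1 (V7 <- V4 -> V6) has no collider blocking it and no conditioned non-collider, so it is open.
Try {V4}:
  P1: blocked at fork node V4 ∈ conditioning set.
  P2: blocked at fork node V4 ∈ conditioning set.
{V4} contains no descendant of V7 and blocks every backdoor path.
No other singleton works — e.g. {V3} leaves P1 open — so {V4} is the unique smallest valid adjustment set.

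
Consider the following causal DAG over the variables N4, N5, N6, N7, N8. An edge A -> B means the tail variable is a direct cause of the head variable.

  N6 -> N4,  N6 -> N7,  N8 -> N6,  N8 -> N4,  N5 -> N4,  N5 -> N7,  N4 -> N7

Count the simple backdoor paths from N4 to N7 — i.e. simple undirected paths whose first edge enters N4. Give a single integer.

3

A backdoor path from N4 to N7 is any simple undirected path whose first edge points into N4 (i.e. leaves N4 via a parent).
Parents of N4: {N5, N6, N8}.
Enumerating:
  P1: N4 <- N5 -> N7
  P2: N4 <- N8 -> N6 -> N7
  P3: N4 <- N6 -> N7
That exhausts the simple backdoor paths. Count: 3.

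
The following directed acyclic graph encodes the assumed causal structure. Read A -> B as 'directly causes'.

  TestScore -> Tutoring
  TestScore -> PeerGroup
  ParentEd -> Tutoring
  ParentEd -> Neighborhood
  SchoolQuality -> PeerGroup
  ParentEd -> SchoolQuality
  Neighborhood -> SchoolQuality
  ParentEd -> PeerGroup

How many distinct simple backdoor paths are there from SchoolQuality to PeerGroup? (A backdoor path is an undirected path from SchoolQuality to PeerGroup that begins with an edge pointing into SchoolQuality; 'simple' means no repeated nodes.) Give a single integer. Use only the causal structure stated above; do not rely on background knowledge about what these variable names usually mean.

4

A backdoor path from SchoolQuality to PeerGroup is any simple undirected path whose first edge points into SchoolQuality (i.e. leaves SchoolQuality via a parent).
Parents of SchoolQuality: {Neighborhood, ParentEd}.
Enumerating:
  P1: SchoolQuality <- ParentEd -> Tutoring <- TestScore -> PeerGroup
  P2: SchoolQuality <- ParentEd -> PeerGroup
  P3: SchoolQuality <- Neighborhood <- ParentEd -> Tutoring <- TestScore -> PeerGroup
  P4: SchoolQuality <- Neighborhood <- ParentEd -> PeerGroup
That exhausts the simple backdoor paths. Count: 4.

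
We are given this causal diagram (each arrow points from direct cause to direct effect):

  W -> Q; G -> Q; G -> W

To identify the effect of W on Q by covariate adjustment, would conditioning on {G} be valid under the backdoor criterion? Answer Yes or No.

Yes

Backdoor paths from W to Q (paths whose first edge points into W):
  P1: W <- G -> Q
Condition 1 (no descendant of W in the set): holds — descendants of W are {Q}; none are in {G}.
Condition 2 (every backdoor path blocked by {G}):
  P1: blocked at fork node G ∈ conditioning set.
{G} satisfies the backdoor criterion.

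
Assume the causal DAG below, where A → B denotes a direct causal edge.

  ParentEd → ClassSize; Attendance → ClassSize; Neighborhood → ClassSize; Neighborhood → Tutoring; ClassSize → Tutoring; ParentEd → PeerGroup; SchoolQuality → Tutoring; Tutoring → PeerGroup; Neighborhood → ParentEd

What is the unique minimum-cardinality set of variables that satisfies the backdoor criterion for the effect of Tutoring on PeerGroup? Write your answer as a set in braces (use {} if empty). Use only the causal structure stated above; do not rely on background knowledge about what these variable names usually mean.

{ParentEd}

Variables eligible for adjustment (non-descendants of Tutoring, excluding Tutoring and PeerGroup): {Attendance, ClassSize, Neighborhood, ParentEd, SchoolQuality}.
Backdoor paths from Tutoring to PeerGroup:
  P1: Tutoring <- Neighborhood -> ParentEd -> PeerGroup
  P2: Tutoring <- Neighborhood -> ClassSize <- ParentEd -> PeerGroup
  P3: Tutoring <- ClassSize <- Neighborhood -> ParentEd -> PeerGroup
  P4: Tutoring <- ClassSize <- ParentEd -> PeerGroup
The empty set is not sufficient: P1 (Tutoring <- Neighborhood -> ParentEd -> PeerGroup) has no collider blocking it and no conditioned non-collider, so it is open.
Try {ParentEd}:
  P1: blocked at chain node ParentEd ∈ conditioning set.
  P2: blocked at collider ClassSize (neither it nor any descendant is in the conditioning set).
  P3: blocked at chain node ParentEd ∈ conditioning set.
  P4: blocked at fork node ParentEd ∈ conditioning set.
{ParentEd} contains no descendant of Tutoring and blocks every backdoor path.
No other singleton works — e.g. {Neighborhood} leaves P4 open — so {ParentEd} is the unique smallest valid adjustment set.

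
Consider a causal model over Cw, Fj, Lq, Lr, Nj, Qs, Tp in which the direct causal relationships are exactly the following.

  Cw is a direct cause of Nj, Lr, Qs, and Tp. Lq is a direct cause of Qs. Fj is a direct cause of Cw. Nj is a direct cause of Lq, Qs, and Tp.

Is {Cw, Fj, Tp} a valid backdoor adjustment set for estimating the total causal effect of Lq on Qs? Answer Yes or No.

Backdoor paths from Lq to Qs (paths whose first edge points into Lq):
  P1: Lq <- Nj <- Cw -> Qs
  P2: Lq <- Nj -> Qs
  P3: Lq <- Nj -> Tp <- Cw -> Qs
Condition 1 (no descendant of Lq in the set): holds — descendants of Lq are {Qs}; none are in {Cw, Fj, Tp}.
Condition 2 (every backdoor path blocked by {Cw, Fj, Tp}):
  P1: blocked at fork node Cw ∈ conditioning set.
  P2: open — no interior node is in the conditioning set.
  P3: blocked at fork node Cw ∈ conditioning set.
{Cw, Fj, Tp} does not satisfy the backdoor criterion.

No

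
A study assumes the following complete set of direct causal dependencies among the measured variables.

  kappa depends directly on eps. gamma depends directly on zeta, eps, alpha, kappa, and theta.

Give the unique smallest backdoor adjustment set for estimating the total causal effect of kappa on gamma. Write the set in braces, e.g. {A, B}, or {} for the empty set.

Variables eligible for adjustment (non-descendants of kappa, excluding kappa and gamma): {alpha, eps, theta, zeta}.
Backdoor paths from kappa to gamma:
  P1: kappa <- eps -> gamma
The empty set is not sufficient: P1 (kappa <- eps -> gamma) has no collider blocking it and no conditioned non-collider, so it is open.
Try {eps}:
  P1: blocked at fork node eps ∈ conditioning set.
{eps} contains no descendant of kappa and blocks every backdoor path.
No other singleton works — e.g. {theta} leaves P1 open — so {eps} is the unique smallest valid adjustment set.

{eps}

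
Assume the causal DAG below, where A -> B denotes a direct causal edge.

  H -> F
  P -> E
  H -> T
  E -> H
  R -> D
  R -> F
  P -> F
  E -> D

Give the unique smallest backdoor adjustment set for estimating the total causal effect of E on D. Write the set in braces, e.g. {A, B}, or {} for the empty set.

{}

Variables eligible for adjustment (non-descendants of E, excluding E and D): {P, R}.
Backdoor paths from E to D:
  P1: E <- P -> F <- R -> D
Each backdoor path contains an unconditioned collider, so every path is already blocked with the empty conditioning set:
  P1: blocked at collider F (neither it nor any descendant is in the conditioning set).
The empty set is therefore the unique smallest valid set.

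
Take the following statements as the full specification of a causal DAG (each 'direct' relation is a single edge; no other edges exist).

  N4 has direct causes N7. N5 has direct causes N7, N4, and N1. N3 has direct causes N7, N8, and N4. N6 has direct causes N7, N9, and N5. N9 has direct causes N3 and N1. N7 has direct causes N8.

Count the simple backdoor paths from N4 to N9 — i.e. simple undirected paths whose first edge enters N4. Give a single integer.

6

A backdoor path from N4 to N9 is any simple undirected path whose first edge points into N4 (i.e. leaves N4 via a parent).
Parents of N4: {N7}.
Enumerating:
  P1: N4 <- N7 <- N8 -> N3 -> N9
  P2: N4 <- N7 -> N5 <- N1 -> N9
  P3: N4 <- N7 -> N5 -> N6 <- N9
  P4: N4 <- N7 -> N3 -> N9
  P5: N4 <- N7 -> N6 <- N5 <- N1 -> N9
  P6: N4 <- N7 -> N6 <- N9
That exhausts the simple backdoor paths. Count: 6.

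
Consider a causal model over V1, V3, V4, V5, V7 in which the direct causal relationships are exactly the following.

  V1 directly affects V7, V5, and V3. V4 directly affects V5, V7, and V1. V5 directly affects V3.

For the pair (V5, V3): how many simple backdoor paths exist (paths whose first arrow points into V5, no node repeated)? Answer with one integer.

3

A backdoor path from V5 to V3 is any simple undirected path whose first edge points into V5 (i.e. leaves V5 via a parent).
Parents of V5: {V1, V4}.
Enumerating:
  P1: V5 <- V4 -> V1 -> V3
  P2: V5 <- V4 -> V7 <- V1 -> V3
  P3: V5 <- V1 -> V3
That exhausts the simple backdoor paths. Count: 3.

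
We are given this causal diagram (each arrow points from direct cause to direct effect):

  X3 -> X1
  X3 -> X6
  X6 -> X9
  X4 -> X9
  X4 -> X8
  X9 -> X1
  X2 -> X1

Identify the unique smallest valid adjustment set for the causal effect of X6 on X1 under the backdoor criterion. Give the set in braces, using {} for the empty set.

{X3}

Variables eligible for adjustment (non-descendants of X6, excluding X6 and X1): {X2, X3, X4, X8}.
Backdoor paths from X6 to X1:
  P1: X6 <- X3 -> X1
The empty set is not sufficient: P1 (X6 <- X3 -> X1) has no collider blocking it and no conditioned non-collider, so it is open.
Try {X3}:
  P1: blocked at fork node X3 ∈ conditioning set.
{X3} contains no descendant of X6 and blocks every backdoor path.
No other singleton works — e.g. {X4} leaves P1 open — so {X3} is the unique smallest valid adjustment set.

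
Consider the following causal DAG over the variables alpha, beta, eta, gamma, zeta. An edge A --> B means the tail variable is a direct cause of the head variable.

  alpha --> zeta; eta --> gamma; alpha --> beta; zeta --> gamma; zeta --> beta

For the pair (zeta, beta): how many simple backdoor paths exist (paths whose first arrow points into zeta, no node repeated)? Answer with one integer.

1

A backdoor path from zeta to beta is any simple undirected path whose first edge points into zeta (i.e. leaves zeta via a parent).
Parents of zeta: {alpha}.
Enumerating:
  P1: zeta <- alpha -> beta
That exhausts the simple backdoor paths. Count: 1.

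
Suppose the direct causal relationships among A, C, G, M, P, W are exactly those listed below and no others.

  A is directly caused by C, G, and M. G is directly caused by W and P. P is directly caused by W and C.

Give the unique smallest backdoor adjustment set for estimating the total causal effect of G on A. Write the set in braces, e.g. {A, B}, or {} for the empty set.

Variables eligible for adjustment (non-descendants of G, excluding G and A): {C, M, P, W}.
Backdoor paths from G to A:
  P1: G <- W -> P <- C -> A
  P2: G <- P <- C -> A
The empty set is not sufficient: P2 (G <- P <- C -> A) has no collider blocking it and no conditioned non-collider, so it is open.
Try {C}:
  P1: blocked at collider P (neither it nor any descendant is in the conditioning set).
  P2: blocked at fork node C ∈ conditioning set.
{C} contains no descendant of G and blocks every backdoor path.
No other singleton works — e.g. {W} leaves P2 open — so {C} is the unique smallest valid adjustment set.

{C}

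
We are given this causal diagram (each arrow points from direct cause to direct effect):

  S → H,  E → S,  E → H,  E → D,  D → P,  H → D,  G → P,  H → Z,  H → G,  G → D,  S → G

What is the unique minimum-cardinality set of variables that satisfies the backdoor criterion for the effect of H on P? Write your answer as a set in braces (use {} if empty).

Variables eligible for adjustment (non-descendants of H, excluding H and P): {E, S}.
Backdoor paths from H to P:
  P1: H <- E -> S -> G -> D -> P
  P2: H <- E -> S -> G -> P
  P3: H <- E -> D <- G -> P
  P4: H <- E -> D -> P
  P5: H <- S <- E -> D <- G -> P
  P6: H <- S <- E -> D -> P
  P7: H <- S -> G -> D -> P
  P8: H <- S -> G -> P
The empty set is not sufficient: P1 (H <- E -> S -> G -> D -> P) has no collider blocking it and no conditioned non-collider, so it is open.
Try {E, S}:
  P1: blocked at fork node E ∈ conditioning set.
  P2: blocked at fork node E ∈ conditioning set.
  P3: blocked at fork node E ∈ conditioning set.
  P4: blocked at fork node E ∈ conditioning set.
  P5: blocked at chain node S ∈ conditioning set.
  P6: blocked at chain node S ∈ conditioning set.
  P7: blocked at fork node S ∈ conditioning set.
  P8: blocked at fork node S ∈ conditioning set.
{E, S} contains no descendant of H and blocks every backdoor path.
Every element of {E, S} is needed (dropping E leaves P4 open; dropping S leaves P7 open), so no proper subset is valid.
Among all size-2 subsets of the eligible variables, only {E, S} blocks every backdoor path, so it is the unique smallest valid adjustment set.

{E, S}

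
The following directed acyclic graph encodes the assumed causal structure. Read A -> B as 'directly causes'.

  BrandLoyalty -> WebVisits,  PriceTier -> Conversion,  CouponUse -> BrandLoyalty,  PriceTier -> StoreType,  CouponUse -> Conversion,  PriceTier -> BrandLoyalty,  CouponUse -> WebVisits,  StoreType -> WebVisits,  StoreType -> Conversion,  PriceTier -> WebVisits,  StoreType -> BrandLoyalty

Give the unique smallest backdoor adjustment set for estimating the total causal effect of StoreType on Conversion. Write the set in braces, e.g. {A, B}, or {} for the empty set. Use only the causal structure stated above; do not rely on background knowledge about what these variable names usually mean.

Variables eligible for adjustment (non-descendants of StoreType, excluding StoreType and Conversion): {CouponUse, PriceTier}.
Backdoor paths from StoreType to Conversion:
  P1: StoreType <- PriceTier -> BrandLoyalty <- CouponUse -> Conversion
  P2: StoreType <- PriceTier -> BrandLoyalty -> WebVisits <- CouponUse -> Conversion
  P3: StoreType <- PriceTier -> WebVisits <- CouponUse -> Conversion
  P4: StoreType <- PriceTier -> WebVisits <- BrandLoyalty <- CouponUse -> Conversion
  P5: StoreType <- PriceTier -> Conversion
The empty set is not sufficient: P5 (StoreType <- PriceTier -> Conversion) has no collider blocking it and no conditioned non-collider, so it is open.
Try {PriceTier}:
  P1: blocked at fork node PriceTier ∈ conditioning set.
  P2: blocked at fork node PriceTier ∈ conditioning set.
  P3: blocked at fork node PriceTier ∈ conditioning set.
  P4: blocked at fork node PriceTier ∈ conditioning set.
  P5: blocked at fork node PriceTier ∈ conditioning set.
{PriceTier} contains no descendant of StoreType and blocks every backdoor path.
No other singleton works — e.g. {CouponUse} leaves P5 open — so {PriceTier} is the unique smallest valid adjustment set.

{PriceTier}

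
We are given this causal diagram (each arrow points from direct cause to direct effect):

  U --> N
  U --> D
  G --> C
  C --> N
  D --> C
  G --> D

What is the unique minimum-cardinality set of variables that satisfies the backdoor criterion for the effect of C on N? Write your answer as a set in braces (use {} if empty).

{U}

Variables eligible for adjustment (non-descendants of C, excluding C and N): {D, G, U}.
Backdoor paths from C to N:
  P1: C <- G -> D <- U -> N
  P2: C <- D <- U -> N
The empty set is not sufficient: P2 (C <- D <- U -> N) has no collider blocking it and no conditioned non-collider, so it is open.
Try {U}:
  P1: blocked at collider D (neither it nor any descendant is in the conditioning set).
  P2: blocked at fork node U ∈ conditioning set.
{U} contains no descendant of C and blocks every backdoor path.
No other singleton works — e.g. {G} leaves P2 open — so {U} is the unique smallest valid adjustment set.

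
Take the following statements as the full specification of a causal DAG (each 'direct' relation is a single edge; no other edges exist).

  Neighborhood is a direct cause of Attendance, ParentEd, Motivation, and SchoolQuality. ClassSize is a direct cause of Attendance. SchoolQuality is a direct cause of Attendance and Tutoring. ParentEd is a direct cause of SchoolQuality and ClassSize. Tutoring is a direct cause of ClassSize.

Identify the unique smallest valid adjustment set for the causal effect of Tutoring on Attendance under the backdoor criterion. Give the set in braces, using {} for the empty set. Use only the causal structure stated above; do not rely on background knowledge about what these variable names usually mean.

{SchoolQuality}

Variables eligible for adjustment (non-descendants of Tutoring, excluding Tutoring and Attendance): {Motivation, Neighborhood, ParentEd, SchoolQuality}.
Backdoor paths from Tutoring to Attendance:
  P1: Tutoring <- SchoolQuality <- Neighborhood -> ParentEd -> ClassSize -> Attendance
  P2: Tutoring <- SchoolQuality <- Neighborhood -> Attendance
  P3: Tutoring <- SchoolQuality <- ParentEd <- Neighborhood -> Attendance
  P4: Tutoring <- SchoolQuality <- ParentEd -> ClassSize -> Attendance
  P5: Tutoring <- SchoolQuality -> Attendance
The empty set is not sufficient: P1 (Tutoring <- SchoolQuality <- Neighborhood -> ParentEd -> ClassSize -> Attendance) has no collider blocking it and no conditioned non-collider, so it is open.
Try {SchoolQuality}:
  P1: blocked at chain node SchoolQuality ∈ conditioning set.
  P2: blocked at chain node SchoolQuality ∈ conditioning set.
  P3: blocked at chain node SchoolQuality ∈ conditioning set.
  P4: blocked at chain node SchoolQuality ∈ conditioning set.
  P5: blocked at fork node SchoolQuality ∈ conditioning set.
{SchoolQuality} contains no descendant of Tutoring and blocks every backdoor path.
No other singleton works — e.g. {Neighborhood} leaves P4 open — so {SchoolQuality} is the unique smallest valid adjustment set.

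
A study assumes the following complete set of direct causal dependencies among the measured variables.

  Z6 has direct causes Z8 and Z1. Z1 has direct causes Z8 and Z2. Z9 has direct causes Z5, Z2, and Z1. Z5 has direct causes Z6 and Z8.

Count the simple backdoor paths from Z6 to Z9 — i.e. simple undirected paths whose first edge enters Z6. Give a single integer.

6

A backdoor path from Z6 to Z9 is any simple undirected path whose first edge points into Z6 (i.e. leaves Z6 via a parent).
Parents of Z6: {Z1, Z8}.
Enumerating:
  P1: Z6 <- Z8 -> Z1 <- Z2 -> Z9
  P2: Z6 <- Z8 -> Z1 -> Z9
  P3: Z6 <- Z8 -> Z5 -> Z9
  P4: Z6 <- Z1 <- Z2 -> Z9
  P5: Z6 <- Z1 <- Z8 -> Z5 -> Z9
  P6: Z6 <- Z1 -> Z9
That exhausts the simple backdoor paths. Count: 6.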